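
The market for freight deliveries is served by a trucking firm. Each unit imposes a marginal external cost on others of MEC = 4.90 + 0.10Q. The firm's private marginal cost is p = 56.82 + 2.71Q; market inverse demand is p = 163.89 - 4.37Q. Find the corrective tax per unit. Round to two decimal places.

tax = 6.32 per unit

Social marginal cost = private MC + MEC = 61.72 + 2.81Q.
Set SMC = demand: 61.72 + 2.81Q = 163.89 - 4.37Q → Q* = 14.2298.
The Pigouvian tax equals MEC at Q*: 4.90 + 0.10×14.2298 = 6.3230.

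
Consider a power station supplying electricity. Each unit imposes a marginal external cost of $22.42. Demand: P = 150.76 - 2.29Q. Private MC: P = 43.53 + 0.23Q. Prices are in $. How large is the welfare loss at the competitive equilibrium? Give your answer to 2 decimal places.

Market equilibrium (private): 43.53 + 0.23Q = 150.76 - 2.29Q → Q_m = 42.5516.
Social marginal cost = private MC + MEC = 65.95 + 0.23Q.
Set SMC = demand: 65.95 + 0.23Q = 150.76 - 2.29Q → Q* = 33.6548.
Height of the DWL triangle at Q_m is SMC(Q_m) − demand(Q_m) = MEC(Q_m) = 22.4200.
DWL = ½ × 8.8968 × 22.4200 = 99.7331.

DWL = $99.73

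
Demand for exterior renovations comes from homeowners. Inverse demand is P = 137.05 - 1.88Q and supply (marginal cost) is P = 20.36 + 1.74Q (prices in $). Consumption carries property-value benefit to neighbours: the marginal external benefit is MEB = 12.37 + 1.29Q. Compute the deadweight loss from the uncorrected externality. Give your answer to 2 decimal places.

Market equilibrium (private): 20.36 + 1.74Q = 137.05 - 1.88Q → Q_m = 32.2348.
Social marginal benefit = demand + MEB = 149.42 - 0.59Q.
Set SMB = MC: 149.42 - 0.59Q = 20.36 + 1.74Q → Q* = 55.3906.
The welfare-loss triangle has base |Q_m − Q*| and height MEB(Q_m) (the vertical gap between SMB and MC is zero at Q* and MEB at Q_m).
DWL = ½ × 23.1558 × 53.9529 = 624.6613.

DWL = $624.66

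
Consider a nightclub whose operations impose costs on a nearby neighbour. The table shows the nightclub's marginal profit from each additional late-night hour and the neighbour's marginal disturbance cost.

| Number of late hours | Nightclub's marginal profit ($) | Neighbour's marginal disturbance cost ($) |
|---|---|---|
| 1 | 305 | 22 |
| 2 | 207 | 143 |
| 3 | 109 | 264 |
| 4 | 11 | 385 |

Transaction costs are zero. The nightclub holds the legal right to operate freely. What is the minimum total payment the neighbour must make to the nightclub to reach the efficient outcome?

$120

Left alone the nightclub would choose level 4 (marginal profit stays positive).
Efficient level: k* = 2 (marginal profit ≥ marginal disturbance cost through 2).
The neighbour must at least cover the nightclub's forgone profit from cutting 4→2: 109 + 11 = 120.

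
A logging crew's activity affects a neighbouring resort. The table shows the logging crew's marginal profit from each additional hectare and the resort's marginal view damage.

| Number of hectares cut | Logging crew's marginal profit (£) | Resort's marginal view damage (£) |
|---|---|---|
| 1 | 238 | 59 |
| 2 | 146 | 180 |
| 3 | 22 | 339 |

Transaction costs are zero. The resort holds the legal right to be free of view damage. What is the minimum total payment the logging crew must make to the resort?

£59

Efficient level: marginal profit ≥ marginal view damage through level 1, so k* = 1.
With the resort holding the right, the logging crew must at least compensate total damage at k*: 59 = 59.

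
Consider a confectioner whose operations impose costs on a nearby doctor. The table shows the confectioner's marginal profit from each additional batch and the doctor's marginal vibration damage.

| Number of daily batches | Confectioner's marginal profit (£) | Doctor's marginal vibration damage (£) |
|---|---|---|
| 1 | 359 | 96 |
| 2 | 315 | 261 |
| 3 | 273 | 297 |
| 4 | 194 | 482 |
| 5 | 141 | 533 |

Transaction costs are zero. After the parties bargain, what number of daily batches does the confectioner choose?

Bargaining reaches the level where marginal profit last exceeds marginal vibration damage.
That holds through level 2 (315 ≥ 261) but not at 3 (273 < 297).

2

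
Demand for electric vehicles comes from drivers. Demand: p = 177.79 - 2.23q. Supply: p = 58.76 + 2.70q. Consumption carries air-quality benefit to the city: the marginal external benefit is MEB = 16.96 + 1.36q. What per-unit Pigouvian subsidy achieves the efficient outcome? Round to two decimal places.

Social marginal benefit = demand + MEB = 194.75 - 0.87q.
Set SMB = MC: 194.75 - 0.87q = 58.76 + 2.70q → q* = 38.0924.
The Pigouvian subsidy equals MEB at q*: 16.96 + 1.36×38.0924 = 68.7657.

subsidy = 68.77 per unit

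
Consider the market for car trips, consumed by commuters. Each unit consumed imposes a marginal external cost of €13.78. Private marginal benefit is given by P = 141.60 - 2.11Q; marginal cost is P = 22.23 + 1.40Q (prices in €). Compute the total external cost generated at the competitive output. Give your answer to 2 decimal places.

Market equilibrium (private): 22.23 + 1.40Q = 141.60 - 2.11Q → Q_m = 34.0085.
Total external cost = MEC × Q_m = 13.78 × 34.0085 = 468.6371.

€468.64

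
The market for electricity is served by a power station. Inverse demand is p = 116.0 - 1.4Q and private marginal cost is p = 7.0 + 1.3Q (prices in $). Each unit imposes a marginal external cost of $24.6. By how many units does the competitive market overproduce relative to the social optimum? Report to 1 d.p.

Market equilibrium (private): 7.0 + 1.3Q = 116.0 - 1.4Q → Q_m = 40.3704.
Social marginal cost = private MC + MEC = 31.6 + 1.3Q.
Set SMC = demand: 31.6 + 1.3Q = 116.0 - 1.4Q → Q* = 31.2593.
Gap = |40.3704 − 31.2593| = 9.1111.

9.1 units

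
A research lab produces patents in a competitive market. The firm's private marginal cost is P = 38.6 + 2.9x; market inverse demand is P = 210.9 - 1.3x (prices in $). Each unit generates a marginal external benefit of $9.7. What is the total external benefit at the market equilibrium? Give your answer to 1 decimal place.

Market equilibrium (private): 38.6 + 2.9x = 210.9 - 1.3x → x_m = 41.0238.
Total external benefit = MEB × x_m = 9.7 × 41.0238 = 397.9309.

$397.9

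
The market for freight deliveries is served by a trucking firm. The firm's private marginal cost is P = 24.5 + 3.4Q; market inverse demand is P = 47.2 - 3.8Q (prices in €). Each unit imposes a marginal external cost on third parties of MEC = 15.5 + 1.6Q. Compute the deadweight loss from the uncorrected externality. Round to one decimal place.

DWL = €24.0

Market equilibrium (private): 24.5 + 3.4Q = 47.2 - 3.8Q → Q_m = 3.1528.
Social marginal cost = private MC + MEC = 40.0 + 5.0Q.
Set SMC = demand: 40.0 + 5.0Q = 47.2 - 3.8Q → Q* = 0.8182.
Between Q* and Q_m the wedge SMC − demand runs linearly from 0 to MEC(Q_m), so the loss is a triangle.
DWL = ½ × 2.3346 × 20.5444 = 23.9815.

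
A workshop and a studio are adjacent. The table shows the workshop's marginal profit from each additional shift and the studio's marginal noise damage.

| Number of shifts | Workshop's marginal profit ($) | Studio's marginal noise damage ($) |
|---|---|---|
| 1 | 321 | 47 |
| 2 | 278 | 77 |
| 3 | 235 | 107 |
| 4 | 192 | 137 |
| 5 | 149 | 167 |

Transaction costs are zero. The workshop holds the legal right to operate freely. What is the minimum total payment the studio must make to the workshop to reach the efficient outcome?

Left alone the workshop would choose level 5 (marginal profit stays positive).
Efficient level: k* = 4 (marginal profit ≥ marginal noise damage through 4).
The studio must at least cover the workshop's forgone profit from cutting 5→4: 149 = 149.

$149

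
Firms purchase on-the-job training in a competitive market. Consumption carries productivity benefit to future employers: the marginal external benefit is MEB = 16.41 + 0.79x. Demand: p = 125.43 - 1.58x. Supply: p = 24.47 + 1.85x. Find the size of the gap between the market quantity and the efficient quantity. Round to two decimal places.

Market equilibrium (private): 24.47 + 1.85x = 125.43 - 1.58x → x_m = 29.4344.
Social marginal benefit = demand + MEB = 141.84 - 0.79x.
Set SMB = MC: 141.84 - 0.79x = 24.47 + 1.85x → x* = 44.4583.
Gap = |29.4344 − 44.4583| = 15.0239.

15.02 units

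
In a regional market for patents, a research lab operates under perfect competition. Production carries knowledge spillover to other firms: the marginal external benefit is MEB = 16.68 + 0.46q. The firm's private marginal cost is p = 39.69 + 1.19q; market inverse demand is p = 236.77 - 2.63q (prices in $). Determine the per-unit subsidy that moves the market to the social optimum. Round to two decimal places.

Social marginal cost = private MC − MEB = 23.01 + 0.73q.
Set SMC = demand: 23.01 + 0.73q = 236.77 - 2.63q → q* = 63.6190.
The Pigouvian subsidy equals MEB at q*: 16.68 + 0.46×63.6190 = 45.9447.

subsidy = $45.94 per unit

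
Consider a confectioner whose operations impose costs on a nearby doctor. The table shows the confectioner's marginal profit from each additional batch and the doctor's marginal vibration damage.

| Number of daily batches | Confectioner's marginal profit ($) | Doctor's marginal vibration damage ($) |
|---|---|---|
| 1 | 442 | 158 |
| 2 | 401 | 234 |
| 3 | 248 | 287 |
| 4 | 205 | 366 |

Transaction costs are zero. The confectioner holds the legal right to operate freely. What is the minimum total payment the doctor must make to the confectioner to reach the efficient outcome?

Left alone the confectioner would choose level 4 (marginal profit stays positive).
Efficient level: k* = 2 (marginal profit ≥ marginal vibration damage through 2).
The doctor must at least cover the confectioner's forgone profit from cutting 4→2: 248 + 205 = 453.

$453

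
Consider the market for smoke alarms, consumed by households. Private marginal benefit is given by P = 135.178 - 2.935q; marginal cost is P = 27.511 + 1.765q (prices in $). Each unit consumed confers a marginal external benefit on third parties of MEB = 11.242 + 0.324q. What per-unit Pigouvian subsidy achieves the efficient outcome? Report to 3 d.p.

subsidy = $20.046 per unit

Social marginal benefit = demand + MEB = 146.420 - 2.611q.
Set SMB = MC: 146.420 - 2.611q = 27.511 + 1.765q → q* = 27.1730.
The Pigouvian subsidy equals MEB at q*: 11.242 + 0.324×27.1730 = 20.0461.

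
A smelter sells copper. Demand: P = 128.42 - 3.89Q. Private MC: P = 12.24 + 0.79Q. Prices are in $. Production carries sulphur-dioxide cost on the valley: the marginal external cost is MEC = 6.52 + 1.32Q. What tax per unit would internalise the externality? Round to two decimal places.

Social marginal cost = private MC + MEC = 18.76 + 2.11Q.
Set SMC = demand: 18.76 + 2.11Q = 128.42 - 3.89Q → Q* = 18.2767.
The Pigouvian tax equals MEC at Q*: 6.52 + 1.32×18.2767 = 30.6452.

tax = $30.65 per unit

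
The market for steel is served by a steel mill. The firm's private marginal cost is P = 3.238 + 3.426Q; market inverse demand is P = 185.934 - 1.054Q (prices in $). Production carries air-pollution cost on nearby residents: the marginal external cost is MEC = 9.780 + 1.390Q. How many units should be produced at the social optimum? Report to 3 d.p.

Social marginal cost = private MC + MEC = 13.018 + 4.816Q.
Set SMC = demand: 13.018 + 4.816Q = 185.934 - 1.054Q → Q* = 29.4576.

Q* = 29.458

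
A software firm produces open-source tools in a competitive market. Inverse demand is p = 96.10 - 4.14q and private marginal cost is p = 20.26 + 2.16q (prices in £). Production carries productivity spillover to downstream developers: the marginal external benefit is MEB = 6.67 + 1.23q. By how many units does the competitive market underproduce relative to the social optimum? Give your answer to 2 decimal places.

4.24 units

Market equilibrium (private): 20.26 + 2.16q = 96.10 - 4.14q → q_m = 12.0381.
Social marginal cost = private MC − MEB = 13.59 + 0.93q.
Set SMC = demand: 13.59 + 0.93q = 96.10 - 4.14q → q* = 16.2742.
Gap = |12.0381 − 16.2742| = 4.2361.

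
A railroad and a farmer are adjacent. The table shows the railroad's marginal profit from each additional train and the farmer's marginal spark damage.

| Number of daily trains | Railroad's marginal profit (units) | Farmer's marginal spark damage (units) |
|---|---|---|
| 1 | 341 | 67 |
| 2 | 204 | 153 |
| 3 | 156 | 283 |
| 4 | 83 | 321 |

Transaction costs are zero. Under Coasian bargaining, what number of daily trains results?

2

Bargaining reaches the level where marginal profit last exceeds marginal spark damage.
That holds through level 2 (204 ≥ 153) but not at 3 (156 < 283).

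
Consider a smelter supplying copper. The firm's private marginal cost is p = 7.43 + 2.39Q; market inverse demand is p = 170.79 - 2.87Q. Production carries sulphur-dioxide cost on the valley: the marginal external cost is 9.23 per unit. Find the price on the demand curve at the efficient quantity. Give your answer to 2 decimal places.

Social marginal cost = private MC + MEC = 16.66 + 2.39Q.
Set SMC = demand: 16.66 + 2.39Q = 170.79 - 2.87Q → Q* = 29.3023.
Consumer price on the demand curve at Q*: 170.79 − 2.87×29.3023 = 86.6924.

P = 86.69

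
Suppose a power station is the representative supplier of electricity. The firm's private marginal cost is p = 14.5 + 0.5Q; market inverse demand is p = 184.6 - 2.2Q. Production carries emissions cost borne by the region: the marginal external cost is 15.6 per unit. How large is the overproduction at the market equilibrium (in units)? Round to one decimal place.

Market equilibrium (private): 14.5 + 0.5Q = 184.6 - 2.2Q → Q_m = 63.0000.
Social marginal cost = private MC + MEC = 30.1 + 0.5Q.
Set SMC = demand: 30.1 + 0.5Q = 184.6 - 2.2Q → Q* = 57.2222.
Gap = |63.0000 − 57.2222| = 5.7778.

5.8 units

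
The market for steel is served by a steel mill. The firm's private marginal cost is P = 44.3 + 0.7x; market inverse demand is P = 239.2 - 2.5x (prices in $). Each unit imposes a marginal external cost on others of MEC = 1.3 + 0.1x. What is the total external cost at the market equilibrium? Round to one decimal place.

$264.7

Market equilibrium (private): 44.3 + 0.7x = 239.2 - 2.5x → x_m = 60.9063.
Total external cost = ∫₀^{x_m} (1.3 + 0.1x) dx = 1.3×60.9063 + ½×0.1×60.9063² = 264.6571.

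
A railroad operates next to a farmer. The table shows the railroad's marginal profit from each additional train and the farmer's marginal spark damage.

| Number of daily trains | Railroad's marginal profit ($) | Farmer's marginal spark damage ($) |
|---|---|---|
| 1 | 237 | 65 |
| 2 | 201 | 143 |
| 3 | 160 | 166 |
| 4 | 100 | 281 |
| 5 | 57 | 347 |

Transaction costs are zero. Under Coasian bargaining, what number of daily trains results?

2

Bargaining reaches the level where marginal profit last exceeds marginal spark damage.
That holds through level 2 (201 ≥ 143) but not at 3 (160 < 166).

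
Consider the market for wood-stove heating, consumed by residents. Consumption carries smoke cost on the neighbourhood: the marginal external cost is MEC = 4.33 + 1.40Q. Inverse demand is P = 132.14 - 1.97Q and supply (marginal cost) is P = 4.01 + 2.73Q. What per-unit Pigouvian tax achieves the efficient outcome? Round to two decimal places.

Social marginal benefit = demand − MEC = 127.81 - 3.37Q.
Set SMB = MC: 127.81 - 3.37Q = 4.01 + 2.73Q → Q* = 20.2951.
The Pigouvian tax equals MEC at Q*: 4.33 + 1.40×20.2951 = 32.7431.

tax = 32.74 per unit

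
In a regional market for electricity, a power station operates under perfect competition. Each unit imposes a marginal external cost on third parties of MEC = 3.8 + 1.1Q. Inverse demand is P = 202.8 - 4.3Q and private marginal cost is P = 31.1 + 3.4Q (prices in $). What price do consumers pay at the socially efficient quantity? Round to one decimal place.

P = $120.8

Social marginal cost = private MC + MEC = 34.9 + 4.5Q.
Set SMC = demand: 34.9 + 4.5Q = 202.8 - 4.3Q → Q* = 19.0795.
Consumer price on the demand curve at Q*: 202.8 − 4.3×19.0795 = 120.7582.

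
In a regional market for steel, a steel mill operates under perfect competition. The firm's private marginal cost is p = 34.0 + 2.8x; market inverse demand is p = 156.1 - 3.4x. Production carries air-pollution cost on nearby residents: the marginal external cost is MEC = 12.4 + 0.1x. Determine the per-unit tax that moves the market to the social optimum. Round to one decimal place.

tax = 14.1 per unit

Social marginal cost = private MC + MEC = 46.4 + 2.9x.
Set SMC = demand: 46.4 + 2.9x = 156.1 - 3.4x → x* = 17.4127.
The Pigouvian tax equals MEC at x*: 12.4 + 0.1×17.4127 = 14.1413.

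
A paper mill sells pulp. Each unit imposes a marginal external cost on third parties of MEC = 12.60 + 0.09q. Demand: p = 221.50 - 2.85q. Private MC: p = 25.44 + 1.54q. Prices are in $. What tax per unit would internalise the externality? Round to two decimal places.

Social marginal cost = private MC + MEC = 38.04 + 1.63q.
Set SMC = demand: 38.04 + 1.63q = 221.50 - 2.85q → q* = 40.9509.
The Pigouvian tax equals MEC at q*: 12.60 + 0.09×40.9509 = 16.2856.

tax = $16.29 per unit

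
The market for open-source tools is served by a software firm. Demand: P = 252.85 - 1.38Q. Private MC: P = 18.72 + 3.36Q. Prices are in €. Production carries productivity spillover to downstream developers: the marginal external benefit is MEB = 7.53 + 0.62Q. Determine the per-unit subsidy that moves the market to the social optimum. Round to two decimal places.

subsidy = €43.90 per unit

Social marginal cost = private MC − MEB = 11.19 + 2.74Q.
Set SMC = demand: 11.19 + 2.74Q = 252.85 - 1.38Q → Q* = 58.6553.
The Pigouvian subsidy equals MEB at Q*: 7.53 + 0.62×58.6553 = 43.8963.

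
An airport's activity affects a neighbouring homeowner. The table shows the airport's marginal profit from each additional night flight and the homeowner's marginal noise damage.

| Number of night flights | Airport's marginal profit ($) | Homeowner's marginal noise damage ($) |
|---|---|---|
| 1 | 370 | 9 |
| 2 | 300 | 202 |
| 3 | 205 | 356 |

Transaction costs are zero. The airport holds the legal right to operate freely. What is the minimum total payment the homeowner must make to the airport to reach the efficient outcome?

$205

Left alone the airport would choose level 3 (marginal profit stays positive).
Efficient level: k* = 2 (marginal profit ≥ marginal noise damage through 2).
The homeowner must at least cover the airport's forgone profit from cutting 3→2: 205 = 205.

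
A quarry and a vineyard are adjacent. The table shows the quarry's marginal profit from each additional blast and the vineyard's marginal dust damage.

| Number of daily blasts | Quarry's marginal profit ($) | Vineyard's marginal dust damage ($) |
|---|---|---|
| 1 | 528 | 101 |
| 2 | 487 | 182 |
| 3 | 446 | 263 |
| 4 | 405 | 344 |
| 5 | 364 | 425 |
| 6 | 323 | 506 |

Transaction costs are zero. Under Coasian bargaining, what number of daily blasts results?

Bargaining reaches the level where marginal profit last exceeds marginal dust damage.
That holds through level 4 (405 ≥ 344) but not at 5 (364 < 425).

4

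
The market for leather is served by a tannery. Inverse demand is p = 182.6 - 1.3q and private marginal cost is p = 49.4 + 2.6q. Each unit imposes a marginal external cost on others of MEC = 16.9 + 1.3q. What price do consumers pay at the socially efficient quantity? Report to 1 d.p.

Social marginal cost = private MC + MEC = 66.3 + 3.9q.
Set SMC = demand: 66.3 + 3.9q = 182.6 - 1.3q → q* = 22.3654.
Consumer price on the demand curve at q*: 182.6 − 1.3×22.3654 = 153.5250.

P = 153.5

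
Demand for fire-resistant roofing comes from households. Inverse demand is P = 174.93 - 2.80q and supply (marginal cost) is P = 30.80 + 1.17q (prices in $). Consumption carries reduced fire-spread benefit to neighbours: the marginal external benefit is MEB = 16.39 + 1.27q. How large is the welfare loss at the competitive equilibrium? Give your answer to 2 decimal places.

DWL = $723.31

Market equilibrium (private): 30.80 + 1.17q = 174.93 - 2.80q → q_m = 36.3048.
Social marginal benefit = demand + MEB = 191.32 - 1.53q.
Set SMB = MC: 191.32 - 1.53q = 30.80 + 1.17q → q* = 59.4519.
The welfare-loss triangle has base |q_m − q*| and height MEB(q_m) (the vertical gap between SMB and MC is zero at q* and MEB at q_m).
DWL = ½ × 23.1471 × 62.4971 = 723.3133.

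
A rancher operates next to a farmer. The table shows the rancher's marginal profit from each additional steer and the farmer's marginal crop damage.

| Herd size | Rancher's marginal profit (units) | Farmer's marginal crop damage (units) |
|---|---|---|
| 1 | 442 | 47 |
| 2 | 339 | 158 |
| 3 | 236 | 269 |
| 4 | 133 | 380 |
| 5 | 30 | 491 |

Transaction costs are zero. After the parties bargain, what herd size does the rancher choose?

Bargaining reaches the level where marginal profit last exceeds marginal crop damage.
That holds through level 2 (339 ≥ 158) but not at 3 (236 < 269).

2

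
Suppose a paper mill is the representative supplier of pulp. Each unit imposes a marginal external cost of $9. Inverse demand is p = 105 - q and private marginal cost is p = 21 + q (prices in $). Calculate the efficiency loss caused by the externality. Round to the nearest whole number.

DWL = $20

Market equilibrium (private): 21 + q = 105 - q → q_m = 42.0000.
Social marginal cost = private MC + MEC = 30 + q.
Set SMC = demand: 30 + q = 105 - q → q* = 37.5000.
Between q* and q_m the wedge SMC − demand runs linearly from 0 to MEC(q_m), so the loss is a triangle.
DWL = ½ × 4.5000 × 9.0000 = 20.2500.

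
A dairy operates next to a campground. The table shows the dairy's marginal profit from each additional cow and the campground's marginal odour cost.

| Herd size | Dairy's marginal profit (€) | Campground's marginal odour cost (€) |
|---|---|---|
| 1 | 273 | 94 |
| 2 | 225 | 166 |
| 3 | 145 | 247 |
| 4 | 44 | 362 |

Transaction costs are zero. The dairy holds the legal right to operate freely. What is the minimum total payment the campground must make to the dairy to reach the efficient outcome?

€189

Left alone the dairy would choose level 4 (marginal profit stays positive).
Efficient level: k* = 2 (marginal profit ≥ marginal odour cost through 2).
The campground must at least cover the dairy's forgone profit from cutting 4→2: 145 + 44 = 189.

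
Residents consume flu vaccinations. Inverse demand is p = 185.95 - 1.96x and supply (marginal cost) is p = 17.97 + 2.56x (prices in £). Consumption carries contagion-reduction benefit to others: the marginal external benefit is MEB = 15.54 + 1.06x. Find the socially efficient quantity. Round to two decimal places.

x* = 53.04

Social marginal benefit = demand + MEB = 201.49 - 0.90x.
Set SMB = MC: 201.49 - 0.90x = 17.97 + 2.56x → x* = 53.0405.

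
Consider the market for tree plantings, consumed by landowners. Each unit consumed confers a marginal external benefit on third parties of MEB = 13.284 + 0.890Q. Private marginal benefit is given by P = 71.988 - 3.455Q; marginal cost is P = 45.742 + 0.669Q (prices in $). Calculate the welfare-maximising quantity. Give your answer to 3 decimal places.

Q* = 12.223

Social marginal benefit = demand + MEB = 85.272 - 2.565Q.
Set SMB = MC: 85.272 - 2.565Q = 45.742 + 0.669Q → Q* = 12.2233.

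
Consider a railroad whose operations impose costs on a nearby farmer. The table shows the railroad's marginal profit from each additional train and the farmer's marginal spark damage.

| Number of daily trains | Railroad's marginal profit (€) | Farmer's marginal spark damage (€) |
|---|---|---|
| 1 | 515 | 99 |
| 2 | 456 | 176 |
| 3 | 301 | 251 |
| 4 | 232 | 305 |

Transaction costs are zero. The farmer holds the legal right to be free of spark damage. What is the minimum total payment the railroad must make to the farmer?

Efficient level: marginal profit ≥ marginal spark damage through level 3, so k* = 3.
With the farmer holding the right, the railroad must at least compensate total damage at k*: 99 + 176 + 251 = 526.

€526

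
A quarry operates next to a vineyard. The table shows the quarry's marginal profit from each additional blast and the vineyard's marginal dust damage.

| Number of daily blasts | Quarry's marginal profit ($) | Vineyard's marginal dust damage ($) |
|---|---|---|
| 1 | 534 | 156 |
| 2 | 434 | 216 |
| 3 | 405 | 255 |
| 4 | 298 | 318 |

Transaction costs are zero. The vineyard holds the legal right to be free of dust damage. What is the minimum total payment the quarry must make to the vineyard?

Efficient level: marginal profit ≥ marginal dust damage through level 3, so k* = 3.
With the vineyard holding the right, the quarry must at least compensate total damage at k*: 156 + 216 + 255 = 627.

$627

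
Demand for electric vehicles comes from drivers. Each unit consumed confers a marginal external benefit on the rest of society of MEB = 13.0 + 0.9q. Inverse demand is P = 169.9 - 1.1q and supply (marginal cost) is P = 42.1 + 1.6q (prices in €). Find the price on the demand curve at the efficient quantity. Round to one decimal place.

Social marginal benefit = demand + MEB = 182.9 - 0.2q.
Set SMB = MC: 182.9 - 0.2q = 42.1 + 1.6q → q* = 78.2222.
Consumer price on the demand curve at q*: 169.9 − 1.1×78.2222 = 83.8556.

P = €83.9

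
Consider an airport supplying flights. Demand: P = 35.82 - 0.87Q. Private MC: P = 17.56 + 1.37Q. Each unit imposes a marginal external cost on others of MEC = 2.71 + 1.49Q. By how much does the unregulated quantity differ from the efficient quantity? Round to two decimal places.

3.98 units

Market equilibrium (private): 17.56 + 1.37Q = 35.82 - 0.87Q → Q_m = 8.1518.
Social marginal cost = private MC + MEC = 20.27 + 2.86Q.
Set SMC = demand: 20.27 + 2.86Q = 35.82 - 0.87Q → Q* = 4.1689.
Gap = |8.1518 − 4.1689| = 3.9829.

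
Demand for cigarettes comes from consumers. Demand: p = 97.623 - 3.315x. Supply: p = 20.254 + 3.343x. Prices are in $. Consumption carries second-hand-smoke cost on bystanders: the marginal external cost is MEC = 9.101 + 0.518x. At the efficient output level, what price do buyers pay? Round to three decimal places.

Social marginal benefit = demand − MEC = 88.522 - 3.833x.
Set SMB = MC: 88.522 - 3.833x = 20.254 + 3.343x → x* = 9.5134.
Consumer price on the demand curve at x*: 97.623 − 3.315×9.5134 = 66.0861.

P = $66.086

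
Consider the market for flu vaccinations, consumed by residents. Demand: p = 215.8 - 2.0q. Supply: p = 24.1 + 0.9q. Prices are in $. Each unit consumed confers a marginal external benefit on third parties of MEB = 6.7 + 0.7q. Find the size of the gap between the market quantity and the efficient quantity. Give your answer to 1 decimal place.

24.1 units

Market equilibrium (private): 24.1 + 0.9q = 215.8 - 2.0q → q_m = 66.1034.
Social marginal benefit = demand + MEB = 222.5 - 1.3q.
Set SMB = MC: 222.5 - 1.3q = 24.1 + 0.9q → q* = 90.1818.
Gap = |66.1034 − 90.1818| = 24.0784.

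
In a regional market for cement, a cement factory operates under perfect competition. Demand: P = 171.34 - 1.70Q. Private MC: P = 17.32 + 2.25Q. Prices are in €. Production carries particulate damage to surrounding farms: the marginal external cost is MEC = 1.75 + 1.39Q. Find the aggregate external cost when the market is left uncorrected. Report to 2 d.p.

Market equilibrium (private): 17.32 + 2.25Q = 171.34 - 1.70Q → Q_m = 38.9924.
Total external cost = ∫₀^{Q_m} (1.75 + 1.39Q) dQ = 1.75×38.9924 + ½×1.39×38.9924² = 1124.9197.

€1124.92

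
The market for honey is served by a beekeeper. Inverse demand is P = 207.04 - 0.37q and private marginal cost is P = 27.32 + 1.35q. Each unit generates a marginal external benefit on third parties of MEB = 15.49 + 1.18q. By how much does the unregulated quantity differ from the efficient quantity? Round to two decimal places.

257.01 units

Market equilibrium (private): 27.32 + 1.35q = 207.04 - 0.37q → q_m = 104.4884.
Social marginal cost = private MC − MEB = 11.83 + 0.17q.
Set SMC = demand: 11.83 + 0.17q = 207.04 - 0.37q → q* = 361.5000.
Gap = |104.4884 − 361.5000| = 257.0116.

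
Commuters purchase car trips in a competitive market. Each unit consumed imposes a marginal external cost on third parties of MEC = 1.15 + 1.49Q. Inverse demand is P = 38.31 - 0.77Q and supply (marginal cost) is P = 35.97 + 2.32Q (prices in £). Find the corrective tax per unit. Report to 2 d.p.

tax = £1.54 per unit

Social marginal benefit = demand − MEC = 37.16 - 2.26Q.
Set SMB = MC: 37.16 - 2.26Q = 35.97 + 2.32Q → Q* = 0.2598.
The Pigouvian tax equals MEC at Q*: 1.15 + 1.49×0.2598 = 1.5371.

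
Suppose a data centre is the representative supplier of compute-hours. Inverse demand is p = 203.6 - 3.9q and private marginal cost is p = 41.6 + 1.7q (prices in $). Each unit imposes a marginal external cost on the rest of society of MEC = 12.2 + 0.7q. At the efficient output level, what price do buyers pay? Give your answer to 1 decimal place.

Social marginal cost = private MC + MEC = 53.8 + 2.4q.
Set SMC = demand: 53.8 + 2.4q = 203.6 - 3.9q → q* = 23.7778.
Consumer price on the demand curve at q*: 203.6 − 3.9×23.7778 = 110.8666.

P = $110.9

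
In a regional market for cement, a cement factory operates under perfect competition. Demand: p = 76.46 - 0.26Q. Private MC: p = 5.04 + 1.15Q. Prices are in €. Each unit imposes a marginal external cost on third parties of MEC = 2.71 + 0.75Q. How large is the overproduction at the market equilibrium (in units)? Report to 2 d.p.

18.84 units

Market equilibrium (private): 5.04 + 1.15Q = 76.46 - 0.26Q → Q_m = 50.6525.
Social marginal cost = private MC + MEC = 7.75 + 1.90Q.
Set SMC = demand: 7.75 + 1.90Q = 76.46 - 0.26Q → Q* = 31.8102.
Gap = |50.6525 − 31.8102| = 18.8423.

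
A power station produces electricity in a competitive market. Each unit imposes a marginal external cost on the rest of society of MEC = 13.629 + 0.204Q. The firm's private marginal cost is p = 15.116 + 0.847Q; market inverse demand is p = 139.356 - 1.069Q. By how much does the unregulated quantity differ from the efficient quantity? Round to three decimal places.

12.668 units

Market equilibrium (private): 15.116 + 0.847Q = 139.356 - 1.069Q → Q_m = 64.8434.
Social marginal cost = private MC + MEC = 28.745 + 1.051Q.
Set SMC = demand: 28.745 + 1.051Q = 139.356 - 1.069Q → Q* = 52.1750.
Gap = |64.8434 − 52.1750| = 12.6684.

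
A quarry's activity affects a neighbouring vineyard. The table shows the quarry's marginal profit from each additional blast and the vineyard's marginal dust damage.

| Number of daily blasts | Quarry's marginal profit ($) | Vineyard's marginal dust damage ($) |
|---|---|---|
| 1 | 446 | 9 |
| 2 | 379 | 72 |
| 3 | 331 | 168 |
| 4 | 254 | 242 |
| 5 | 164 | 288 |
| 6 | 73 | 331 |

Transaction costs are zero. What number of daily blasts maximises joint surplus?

4

Bargaining reaches the level where marginal profit last exceeds marginal dust damage.
That holds through level 4 (254 ≥ 242) but not at 5 (164 < 288).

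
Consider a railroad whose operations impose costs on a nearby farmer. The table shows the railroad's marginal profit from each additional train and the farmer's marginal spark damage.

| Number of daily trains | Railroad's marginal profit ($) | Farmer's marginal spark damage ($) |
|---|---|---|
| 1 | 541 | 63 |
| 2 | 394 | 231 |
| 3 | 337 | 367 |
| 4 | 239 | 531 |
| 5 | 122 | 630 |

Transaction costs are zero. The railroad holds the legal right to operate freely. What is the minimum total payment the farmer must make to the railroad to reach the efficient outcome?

$698

Left alone the railroad would choose level 5 (marginal profit stays positive).
Efficient level: k* = 2 (marginal profit ≥ marginal spark damage through 2).
The farmer must at least cover the railroad's forgone profit from cutting 5→2: 337 + 239 + 122 = 698.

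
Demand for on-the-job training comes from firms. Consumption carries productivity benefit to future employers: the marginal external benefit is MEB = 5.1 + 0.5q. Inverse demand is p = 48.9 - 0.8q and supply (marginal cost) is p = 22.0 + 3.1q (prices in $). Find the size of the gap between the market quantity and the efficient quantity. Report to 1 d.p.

2.5 units

Market equilibrium (private): 22.0 + 3.1q = 48.9 - 0.8q → q_m = 6.8974.
Social marginal benefit = demand + MEB = 54.0 - 0.3q.
Set SMB = MC: 54.0 - 0.3q = 22.0 + 3.1q → q* = 9.4118.
Gap = |6.8974 − 9.4118| = 2.5144.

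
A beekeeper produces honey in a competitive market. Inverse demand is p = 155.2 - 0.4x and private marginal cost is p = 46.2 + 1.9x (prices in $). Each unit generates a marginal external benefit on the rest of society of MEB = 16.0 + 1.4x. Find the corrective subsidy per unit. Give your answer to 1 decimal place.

Social marginal cost = private MC − MEB = 30.2 + 0.5x.
Set SMC = demand: 30.2 + 0.5x = 155.2 - 0.4x → x* = 138.8889.
The Pigouvian subsidy equals MEB at x*: 16.0 + 1.4×138.8889 = 210.4445.

subsidy = $210.4 per unit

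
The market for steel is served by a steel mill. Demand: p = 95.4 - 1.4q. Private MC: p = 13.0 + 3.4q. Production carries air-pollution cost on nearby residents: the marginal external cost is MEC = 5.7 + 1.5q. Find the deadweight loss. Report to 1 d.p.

DWL = 78.5

Market equilibrium (private): 13.0 + 3.4q = 95.4 - 1.4q → q_m = 17.1667.
Social marginal cost = private MC + MEC = 18.7 + 4.9q.
Set SMC = demand: 18.7 + 4.9q = 95.4 - 1.4q → q* = 12.1746.
Height of the DWL triangle at q_m is SMC(q_m) − demand(q_m) = MEC(q_m) = 31.4500.
DWL = ½ × 4.9921 × 31.4500 = 78.5008.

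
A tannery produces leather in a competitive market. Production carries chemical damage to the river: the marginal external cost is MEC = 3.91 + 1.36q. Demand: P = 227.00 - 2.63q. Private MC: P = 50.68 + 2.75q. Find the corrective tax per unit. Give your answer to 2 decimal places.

Social marginal cost = private MC + MEC = 54.59 + 4.11q.
Set SMC = demand: 54.59 + 4.11q = 227.00 - 2.63q → q* = 25.5801.
The Pigouvian tax equals MEC at q*: 3.91 + 1.36×25.5801 = 38.6989.

tax = 38.70 per unit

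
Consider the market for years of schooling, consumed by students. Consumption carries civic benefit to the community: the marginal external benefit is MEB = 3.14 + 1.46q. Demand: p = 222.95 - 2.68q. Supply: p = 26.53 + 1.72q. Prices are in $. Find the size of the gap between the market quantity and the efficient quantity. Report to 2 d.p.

23.24 units

Market equilibrium (private): 26.53 + 1.72q = 222.95 - 2.68q → q_m = 44.6409.
Social marginal benefit = demand + MEB = 226.09 - 1.22q.
Set SMB = MC: 226.09 - 1.22q = 26.53 + 1.72q → q* = 67.8776.
Gap = |44.6409 − 67.8776| = 23.2367.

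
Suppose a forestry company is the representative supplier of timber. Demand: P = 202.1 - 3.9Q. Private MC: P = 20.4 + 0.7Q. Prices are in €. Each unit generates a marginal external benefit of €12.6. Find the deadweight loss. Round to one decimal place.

DWL = €17.3

Market equilibrium (private): 20.4 + 0.7Q = 202.1 - 3.9Q → Q_m = 39.5000.
Social marginal cost = private MC − MEB = 7.8 + 0.7Q.
Set SMC = demand: 7.8 + 0.7Q = 202.1 - 3.9Q → Q* = 42.2391.
The loss is the area between SMC and demand from Q* to Q_m; with linear curves that's a triangle of height MEB(Q_m).
DWL = ½ × 2.7391 × 12.6000 = 17.2563.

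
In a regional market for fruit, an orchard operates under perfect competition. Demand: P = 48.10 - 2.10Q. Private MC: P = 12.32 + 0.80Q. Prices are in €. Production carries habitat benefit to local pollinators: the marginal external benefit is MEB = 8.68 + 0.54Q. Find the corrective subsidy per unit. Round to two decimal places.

subsidy = €18.85 per unit

Social marginal cost = private MC − MEB = 3.64 + 0.26Q.
Set SMC = demand: 3.64 + 0.26Q = 48.10 - 2.10Q → Q* = 18.8390.
The Pigouvian subsidy equals MEB at Q*: 8.68 + 0.54×18.8390 = 18.8531.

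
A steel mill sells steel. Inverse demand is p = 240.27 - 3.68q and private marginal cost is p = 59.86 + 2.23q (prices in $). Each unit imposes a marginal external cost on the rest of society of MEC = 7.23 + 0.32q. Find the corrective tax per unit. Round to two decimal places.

tax = $16.13 per unit

Social marginal cost = private MC + MEC = 67.09 + 2.55q.
Set SMC = demand: 67.09 + 2.55q = 240.27 - 3.68q → q* = 27.7978.
The Pigouvian tax equals MEC at q*: 7.23 + 0.32×27.7978 = 16.1253.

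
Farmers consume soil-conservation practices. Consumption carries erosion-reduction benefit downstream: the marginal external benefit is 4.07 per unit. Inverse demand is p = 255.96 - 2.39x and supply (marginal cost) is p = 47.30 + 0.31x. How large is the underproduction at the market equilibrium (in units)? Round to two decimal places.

Market equilibrium (private): 47.30 + 0.31x = 255.96 - 2.39x → x_m = 77.2815.
Social marginal benefit = demand + MEB = 260.03 - 2.39x.
Set SMB = MC: 260.03 - 2.39x = 47.30 + 0.31x → x* = 78.7889.
Gap = |77.2815 − 78.7889| = 1.5074.

1.51 units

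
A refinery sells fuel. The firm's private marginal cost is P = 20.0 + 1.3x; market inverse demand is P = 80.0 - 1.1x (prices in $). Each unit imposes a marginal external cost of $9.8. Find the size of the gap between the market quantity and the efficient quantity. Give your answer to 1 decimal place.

4.1 units

Market equilibrium (private): 20.0 + 1.3x = 80.0 - 1.1x → x_m = 25.0000.
Social marginal cost = private MC + MEC = 29.8 + 1.3x.
Set SMC = demand: 29.8 + 1.3x = 80.0 - 1.1x → x* = 20.9167.
Gap = |25.0000 − 20.9167| = 4.0833.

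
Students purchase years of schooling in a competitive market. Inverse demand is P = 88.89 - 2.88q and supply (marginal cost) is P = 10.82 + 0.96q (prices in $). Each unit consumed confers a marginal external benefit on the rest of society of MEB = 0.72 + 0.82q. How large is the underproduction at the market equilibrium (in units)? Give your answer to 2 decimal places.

5.76 units

Market equilibrium (private): 10.82 + 0.96q = 88.89 - 2.88q → q_m = 20.3307.
Social marginal benefit = demand + MEB = 89.61 - 2.06q.
Set SMB = MC: 89.61 - 2.06q = 10.82 + 0.96q → q* = 26.0894.
Gap = |20.3307 − 26.0894| = 5.7587.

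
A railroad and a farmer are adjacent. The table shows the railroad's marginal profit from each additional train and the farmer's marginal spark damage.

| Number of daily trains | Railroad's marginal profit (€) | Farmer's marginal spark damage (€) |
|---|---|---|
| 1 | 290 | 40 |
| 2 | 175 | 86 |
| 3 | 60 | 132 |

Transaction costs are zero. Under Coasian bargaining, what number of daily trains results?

2

Bargaining reaches the level where marginal profit last exceeds marginal spark damage.
That holds through level 2 (175 ≥ 86) but not at 3 (60 < 132).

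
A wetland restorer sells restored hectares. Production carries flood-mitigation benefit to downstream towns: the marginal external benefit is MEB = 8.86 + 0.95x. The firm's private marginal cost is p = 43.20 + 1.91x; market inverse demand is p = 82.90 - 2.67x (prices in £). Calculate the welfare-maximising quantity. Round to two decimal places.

Social marginal cost = private MC − MEB = 34.34 + 0.96x.
Set SMC = demand: 34.34 + 0.96x = 82.90 - 2.67x → x* = 13.3774.

x* = 13.38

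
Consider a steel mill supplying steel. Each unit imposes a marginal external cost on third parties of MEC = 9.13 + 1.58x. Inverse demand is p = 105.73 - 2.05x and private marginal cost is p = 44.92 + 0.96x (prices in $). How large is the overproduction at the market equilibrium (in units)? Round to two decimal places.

8.94 units

Market equilibrium (private): 44.92 + 0.96x = 105.73 - 2.05x → x_m = 20.2027.
Social marginal cost = private MC + MEC = 54.05 + 2.54x.
Set SMC = demand: 54.05 + 2.54x = 105.73 - 2.05x → x* = 11.2593.
Gap = |20.2027 − 11.2593| = 8.9434.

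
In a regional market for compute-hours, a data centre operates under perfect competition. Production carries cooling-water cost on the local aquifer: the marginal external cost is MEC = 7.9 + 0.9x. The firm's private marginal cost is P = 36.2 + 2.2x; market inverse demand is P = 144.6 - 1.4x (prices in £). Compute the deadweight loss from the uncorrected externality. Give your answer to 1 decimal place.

Market equilibrium (private): 36.2 + 2.2x = 144.6 - 1.4x → x_m = 30.1111.
Social marginal cost = private MC + MEC = 44.1 + 3.1x.
Set SMC = demand: 44.1 + 3.1x = 144.6 - 1.4x → x* = 22.3333.
Height of the DWL triangle at x_m is SMC(x_m) − demand(x_m) = MEC(x_m) = 35.0000.
DWL = ½ × 7.7778 × 35.0000 = 136.1115.

DWL = £136.1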